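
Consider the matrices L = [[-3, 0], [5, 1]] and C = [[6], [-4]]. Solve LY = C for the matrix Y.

Y = [[-2], [6]]

L is on the left of Y, so left-multiply by L⁻¹: Y = L⁻¹C.
L has determinant -3; L⁻¹ = [[-1/3, 0], [5/3, 1]].
Y = L⁻¹C = [[-1/3, 0], [5/3, 1]] · [[6], [-4]] = [[-2], [6]].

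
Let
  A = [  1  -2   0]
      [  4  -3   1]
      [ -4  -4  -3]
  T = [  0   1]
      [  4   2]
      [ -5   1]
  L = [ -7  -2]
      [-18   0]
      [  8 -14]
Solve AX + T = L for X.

AX = L − T = [[-7, -3], [-22, -2], [13, -15]].
Left-multiplying both sides by A⁻¹ gives X = A⁻¹(L − T).
det A = -3, so A⁻¹ = [[-13/3, 2, 2/3], [-8/3, 1, 1/3], [28/3, -4, -5/3]].
X = A⁻¹(L − T) = [[-5, -1], [1, 1], [1, 5]].

X = [[-5, -1], [1, 1], [1, 5]]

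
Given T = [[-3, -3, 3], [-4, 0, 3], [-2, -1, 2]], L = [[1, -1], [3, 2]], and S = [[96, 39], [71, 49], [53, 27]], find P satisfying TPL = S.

Left-multiply by T⁻¹ and right-multiply by L⁻¹: P = T⁻¹SL⁻¹.
det T = -3; the adjugate gives T⁻¹ = [[-1, -1, 3], [-2/3, 0, 1], [-4/3, -1, 4]].
det L = 5; the adjugate gives L⁻¹ = [[2/5, 1/5], [-3/5, 1/5]].
T⁻¹S = [[-8, -7], [-11, 1], [13, 7]].
P = (T⁻¹S)L⁻¹ = [[1, -3], [-5, -2], [1, 4]].

P = [[1, -3], [-5, -2], [1, 4]]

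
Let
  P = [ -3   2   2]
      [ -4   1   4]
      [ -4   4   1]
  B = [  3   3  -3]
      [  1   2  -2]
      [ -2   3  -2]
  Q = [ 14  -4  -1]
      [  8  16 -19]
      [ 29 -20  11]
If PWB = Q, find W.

W = [[-1, -3, -1], [1, -5, -3], [-3, 4, -1]]

W = P⁻¹QB⁻¹ (apply P⁻¹ on the left and B⁻¹ on the right).
det P = -3, so P⁻¹ = [[5, -2, -2], [4, -5/3, -4/3], [4, -4/3, -5/3]].
det B = 3; the adjugate gives B⁻¹ = [[2/3, -1, 0], [2, -4, 1], [7/3, -5, 1]].
P⁻¹Q = [[-4, -12, 11], [4, -16, 13], [-3, -4, 3]].
W = (P⁻¹Q)B⁻¹ = [[-1, -3, -1], [1, -5, -3], [-3, 4, -1]].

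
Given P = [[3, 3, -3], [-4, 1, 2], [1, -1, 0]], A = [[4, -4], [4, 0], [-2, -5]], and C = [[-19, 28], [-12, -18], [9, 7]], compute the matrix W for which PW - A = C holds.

PW = C + A = [[-15, 24], [-8, -18], [7, 2]].
Left-multiplying both sides by P⁻¹ gives W = P⁻¹(C + A).
det P = 3, so P⁻¹ = [[2/3, 1, 3], [2/3, 1, 2], [1, 2, 5]].
W = P⁻¹(C + A) = [[3, 4], [-4, 2], [4, -2]].

W = [[3, 4], [-4, 2], [4, -2]]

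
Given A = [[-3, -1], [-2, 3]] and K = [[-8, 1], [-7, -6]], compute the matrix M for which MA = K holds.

A is on the right of M, so right-multiply by A⁻¹: M = KA⁻¹.
det A = -11, so A⁻¹ = [[-3/11, -1/11], [-2/11, 3/11]].
M = KA⁻¹ = [[-8, 1], [-7, -6]] · [[-3/11, -1/11], [-2/11, 3/11]] = [[2, 1], [3, -1]].

M = [[2, 1], [3, -1]]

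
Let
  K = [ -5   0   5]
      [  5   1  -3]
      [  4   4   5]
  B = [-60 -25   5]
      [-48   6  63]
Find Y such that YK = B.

Y = [[3, -5, -5], [6, -6, 3]]

Since K sits to the right of Y, Y = BK⁻¹.
det K = -5, so K⁻¹ = [[-17/5, -4, 1], [37/5, 9, -2], [-16/5, -4, 1]].
Y = BK⁻¹ = [[-60, -25, 5], [-48, 6, 63]] · [[-17/5, -4, 1], [37/5, 9, -2], [-16/5, -4, 1]] = [[3, -5, -5], [6, -6, 3]].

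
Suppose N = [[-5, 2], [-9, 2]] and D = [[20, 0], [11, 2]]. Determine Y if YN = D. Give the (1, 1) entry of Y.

Since N sits to the right of Y, Y = DN⁻¹.
det N = 8; the adjugate gives N⁻¹ = [[1/4, -1/4], [9/8, -5/8]].
Y = DN⁻¹ = [[20, 0], [11, 2]] · [[1/4, -1/4], [9/8, -5/8]] = [[5, -5], [5, -4]].

5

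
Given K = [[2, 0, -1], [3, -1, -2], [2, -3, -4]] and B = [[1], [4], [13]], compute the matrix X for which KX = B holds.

Left-multiplying both sides by K⁻¹ gives X = K⁻¹B.
det K = 3; the adjugate gives K⁻¹ = [[-2/3, 1, -1/3], [8/3, -2, 1/3], [-7/3, 2, -2/3]].
X = K⁻¹B = [[-2/3, 1, -1/3], [8/3, -2, 1/3], [-7/3, 2, -2/3]] · [[1], [4], [13]] = [[-1], [-1], [-3]].

X = [[-1], [-1], [-3]]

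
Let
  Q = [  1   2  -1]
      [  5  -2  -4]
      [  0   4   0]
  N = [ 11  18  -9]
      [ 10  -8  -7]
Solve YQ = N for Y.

Q is on the right of Y, so right-multiply by Q⁻¹: Y = NQ⁻¹.
Q has determinant -4; Q⁻¹ = [[-4, 1, 5/2], [0, 0, 1/4], [-5, 1, 3]].
Y = NQ⁻¹ = [[11, 18, -9], [10, -8, -7]] · [[-4, 1, 5/2], [0, 0, 1/4], [-5, 1, 3]] = [[1, 2, 5], [-5, 3, 2]].

Y = [[1, 2, 5], [-5, 3, 2]]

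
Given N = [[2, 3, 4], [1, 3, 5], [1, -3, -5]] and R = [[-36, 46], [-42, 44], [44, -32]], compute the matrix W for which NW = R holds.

Since N multiplies W on the left, W = N⁻¹R.
det N = 6; the adjugate gives N⁻¹ = [[0, 1/2, 1/2], [5/3, -7/3, -1], [-1, 3/2, 1/2]].
W = N⁻¹R = [[0, 1/2, 1/2], [5/3, -7/3, -1], [-1, 3/2, 1/2]] · [[-36, 46], [-42, 44], [44, -32]] = [[1, 6], [-6, 6], [-5, 4]].

W = [[1, 6], [-6, 6], [-5, 4]]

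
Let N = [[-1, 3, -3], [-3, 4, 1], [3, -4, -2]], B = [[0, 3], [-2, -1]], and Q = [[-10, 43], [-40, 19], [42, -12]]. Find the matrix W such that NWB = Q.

W = [[-1, -5], [3, 1], [-2, 1]]

Left-multiply by N⁻¹ and right-multiply by B⁻¹: W = N⁻¹QB⁻¹.
N has determinant -5; N⁻¹ = [[4/5, -18/5, -3], [3/5, -11/5, -2], [0, -1, -1]].
B has determinant 6; B⁻¹ = [[-1/6, -1/2], [1/3, 0]].
N⁻¹Q = [[10, 2], [-2, 8], [-2, -7]].
W = (N⁻¹Q)B⁻¹ = [[-1, -5], [3, 1], [-2, 1]].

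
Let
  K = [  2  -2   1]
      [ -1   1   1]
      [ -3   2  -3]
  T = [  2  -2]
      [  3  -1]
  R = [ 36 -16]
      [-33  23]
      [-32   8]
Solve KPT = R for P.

P = [[5, 2], [1, -3], [-5, 0]]

Isolating P: multiply by K⁻¹ from the left and T⁻¹ from the right, so P = K⁻¹RT⁻¹.
K has determinant 3; K⁻¹ = [[-5/3, -4/3, -1], [-2, -1, -1], [1/3, 2/3, 0]].
det T = 4; the adjugate gives T⁻¹ = [[-1/4, 1/2], [-3/4, 1/2]].
K⁻¹R = [[16, -12], [-7, 1], [-10, 10]].
P = (K⁻¹R)T⁻¹ = [[5, 2], [1, -3], [-5, 0]].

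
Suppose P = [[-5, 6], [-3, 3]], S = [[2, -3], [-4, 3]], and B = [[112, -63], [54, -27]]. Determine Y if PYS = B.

Isolating Y: multiply by P⁻¹ from the left and S⁻¹ from the right, so Y = P⁻¹BS⁻¹.
det P = 3; the adjugate gives P⁻¹ = [[1, -2], [1, -5/3]].
det S = -6; the adjugate gives S⁻¹ = [[-1/2, -1/2], [-2/3, -1/3]].
P⁻¹B = [[4, -9], [22, -18]].
Y = (P⁻¹B)S⁻¹ = [[4, 1], [1, -5]].

Y = [[4, 1], [1, -5]]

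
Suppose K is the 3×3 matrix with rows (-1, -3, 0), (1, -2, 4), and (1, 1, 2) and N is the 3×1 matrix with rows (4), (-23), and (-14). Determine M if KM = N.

K is on the left of M, so left-multiply by K⁻¹: M = K⁻¹N.
det K = 2, so K⁻¹ = [[-4, 3, -6], [1, -1, 2], [3/2, -1, 5/2]].
M = K⁻¹N = [[-4, 3, -6], [1, -1, 2], [3/2, -1, 5/2]] · [[4], [-23], [-14]] = [[-1], [-1], [-6]].

M = [[-1], [-1], [-6]]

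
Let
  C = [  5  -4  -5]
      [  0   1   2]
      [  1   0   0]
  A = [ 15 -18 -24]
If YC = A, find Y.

Y = [[4, -2, -5]]

Right-multiplying both sides by C⁻¹ gives Y = AC⁻¹.
C has determinant -3; C⁻¹ = [[0, 0, 1], [-2/3, -5/3, 10/3], [1/3, 4/3, -5/3]].
Y = AC⁻¹ = [[15, -18, -24]] · [[0, 0, 1], [-2/3, -5/3, 10/3], [1/3, 4/3, -5/3]] = [[4, -2, -5]].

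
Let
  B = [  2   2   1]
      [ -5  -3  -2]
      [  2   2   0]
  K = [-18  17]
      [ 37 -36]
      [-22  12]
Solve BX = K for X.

B is on the left of X, so left-multiply by B⁻¹: X = B⁻¹K.
B has determinant -4; B⁻¹ = [[-1, -1/2, 1/4], [1, 1/2, 1/4], [1, 0, -1]].
X = B⁻¹K = [[-1, -1/2, 1/4], [1, 1/2, 1/4], [1, 0, -1]] · [[-18, 17], [37, -36], [-22, 12]] = [[-6, 4], [-5, 2], [4, 5]].

X = [[-6, 4], [-5, 2], [4, 5]]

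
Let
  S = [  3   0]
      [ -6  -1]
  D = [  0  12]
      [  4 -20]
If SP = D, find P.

P = [[0, 4], [-4, -4]]

Since S multiplies P on the left, P = S⁻¹D.
det S = -3; the adjugate gives S⁻¹ = [[1/3, 0], [-2, -1]].
P = S⁻¹D = [[1/3, 0], [-2, -1]] · [[0, 12], [4, -20]] = [[0, 4], [-4, -4]].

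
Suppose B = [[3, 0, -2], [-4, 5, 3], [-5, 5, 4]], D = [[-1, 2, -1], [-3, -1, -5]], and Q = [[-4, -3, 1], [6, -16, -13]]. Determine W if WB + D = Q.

W = [[-2, -2, 1], [-2, 0, -3]]

WB = Q − D = [[-3, -5, 2], [9, -15, -8]].
Right-multiplying both sides by B⁻¹ gives W = (Q − D)B⁻¹.
det B = 5; the adjugate gives B⁻¹ = [[1, -2, 2], [1/5, 2/5, -1/5], [1, -3, 3]].
W = (Q − D)B⁻¹ = [[-2, -2, 1], [-2, 0, -3]].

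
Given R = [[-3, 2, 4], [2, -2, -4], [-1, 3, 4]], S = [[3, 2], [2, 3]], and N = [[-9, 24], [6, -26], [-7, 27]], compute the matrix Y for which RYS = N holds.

Isolating Y: multiply by R⁻¹ from the left and S⁻¹ from the right, so Y = R⁻¹NS⁻¹.
det R = -4; the adjugate gives R⁻¹ = [[-1, -1, 0], [1, 2, 1], [-1, -7/4, -1/2]].
det S = 5, so S⁻¹ = [[3/5, -2/5], [-2/5, 3/5]].
R⁻¹N = [[3, 2], [-4, -1], [2, 8]].
Y = (R⁻¹N)S⁻¹ = [[1, 0], [-2, 1], [-2, 4]].

Y = [[1, 0], [-2, 1], [-2, 4]]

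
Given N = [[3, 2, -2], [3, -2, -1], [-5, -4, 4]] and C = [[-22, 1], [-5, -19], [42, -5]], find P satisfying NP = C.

P = [[-2, -3], [-3, 5], [5, 0]]

Since N multiplies P on the left, P = N⁻¹C.
N has determinant -6; N⁻¹ = [[2, 0, 1], [7/6, -1/3, 1/2], [11/3, -1/3, 2]].
P = N⁻¹C = [[2, 0, 1], [7/6, -1/3, 1/2], [11/3, -1/3, 2]] · [[-22, 1], [-5, -19], [42, -5]] = [[-2, -3], [-3, 5], [5, 0]].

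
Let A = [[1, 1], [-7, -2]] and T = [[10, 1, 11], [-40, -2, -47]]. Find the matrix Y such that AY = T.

Left-multiplying both sides by A⁻¹ gives Y = A⁻¹T.
det A = 5, so A⁻¹ = [[-2/5, -1/5], [7/5, 1/5]].
Y = A⁻¹T = [[-2/5, -1/5], [7/5, 1/5]] · [[10, 1, 11], [-40, -2, -47]] = [[4, 0, 5], [6, 1, 6]].

Y = [[4, 0, 5], [6, 1, 6]]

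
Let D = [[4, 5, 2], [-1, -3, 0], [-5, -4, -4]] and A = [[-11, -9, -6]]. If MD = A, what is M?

M = [[-5, -4, -1]]

Since D sits to the right of M, M = AD⁻¹.
det D = 6; the adjugate gives D⁻¹ = [[2, 2, 1], [-2/3, -1, -1/3], [-11/6, -3/2, -7/6]].
M = AD⁻¹ = [[-11, -9, -6]] · [[2, 2, 1], [-2/3, -1, -1/3], [-11/6, -3/2, -7/6]] = [[-5, -4, -1]].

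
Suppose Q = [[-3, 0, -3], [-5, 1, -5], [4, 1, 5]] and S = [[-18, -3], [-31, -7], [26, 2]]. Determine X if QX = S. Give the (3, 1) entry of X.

3

Left-multiplying both sides by Q⁻¹ gives X = Q⁻¹S.
det Q = -3, so Q⁻¹ = [[-10/3, 1, -1], [-5/3, 1, 0], [3, -1, 1]].
X = Q⁻¹S = [[-10/3, 1, -1], [-5/3, 1, 0], [3, -1, 1]] · [[-18, -3], [-31, -7], [26, 2]] = [[3, 1], [-1, -2], [3, 0]].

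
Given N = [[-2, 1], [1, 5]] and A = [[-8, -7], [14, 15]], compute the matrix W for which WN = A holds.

W = [[3, -2], [-5, 4]]

Right-multiplying both sides by N⁻¹ gives W = AN⁻¹.
N has determinant -11; N⁻¹ = [[-5/11, 1/11], [1/11, 2/11]].
W = AN⁻¹ = [[-8, -7], [14, 15]] · [[-5/11, 1/11], [1/11, 2/11]] = [[3, -2], [-5, 4]].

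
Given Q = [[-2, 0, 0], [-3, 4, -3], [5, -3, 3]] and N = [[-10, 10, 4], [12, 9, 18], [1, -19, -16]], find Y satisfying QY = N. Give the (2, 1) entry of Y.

Left-multiplying both sides by Q⁻¹ gives Y = Q⁻¹N.
Q has determinant -6; Q⁻¹ = [[-1/2, 0, 0], [1, 1, 1], [11/6, 1, 4/3]].
Y = Q⁻¹N = [[-1/2, 0, 0], [1, 1, 1], [11/6, 1, 4/3]] · [[-10, 10, 4], [12, 9, 18], [1, -19, -16]] = [[5, -5, -2], [3, 0, 6], [-5, 2, 4]].

3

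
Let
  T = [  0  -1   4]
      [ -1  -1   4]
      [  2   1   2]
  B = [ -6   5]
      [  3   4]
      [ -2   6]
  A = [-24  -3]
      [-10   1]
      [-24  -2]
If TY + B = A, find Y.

Y = [[-5, -5], [-2, 4], [-5, -1]]

TY = A − B = [[-18, -8], [-13, -3], [-22, -8]].
T is on the left of Y, so left-multiply by T⁻¹: Y = T⁻¹(A − B).
T has determinant -6; T⁻¹ = [[1, -1, 0], [-5/3, 4/3, 2/3], [-1/6, 1/3, 1/6]].
Y = T⁻¹(A − B) = [[-5, -5], [-2, 4], [-5, -1]].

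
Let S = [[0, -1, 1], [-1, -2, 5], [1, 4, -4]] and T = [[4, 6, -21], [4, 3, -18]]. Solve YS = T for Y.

Y = [[0, -5, -1], [3, -5, -1]]

Since S sits to the right of Y, Y = TS⁻¹.
det S = -3; the adjugate gives S⁻¹ = [[4, 0, 1], [-1/3, 1/3, 1/3], [2/3, 1/3, 1/3]].
Y = TS⁻¹ = [[4, 6, -21], [4, 3, -18]] · [[4, 0, 1], [-1/3, 1/3, 1/3], [2/3, 1/3, 1/3]] = [[0, -5, -1], [3, -5, -1]].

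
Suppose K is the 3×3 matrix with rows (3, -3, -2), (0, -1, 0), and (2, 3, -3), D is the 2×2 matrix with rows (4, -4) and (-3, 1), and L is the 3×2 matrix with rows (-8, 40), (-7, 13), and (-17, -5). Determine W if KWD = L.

Left-multiply by K⁻¹ and right-multiply by D⁻¹: W = K⁻¹LD⁻¹.
det K = 5; the adjugate gives K⁻¹ = [[3/5, -3, -2/5], [0, -1, 0], [2/5, -3, -3/5]].
det D = -8, so D⁻¹ = [[-1/8, -1/2], [-3/8, -1/2]].
K⁻¹L = [[23, -13], [7, -13], [28, -20]].
W = (K⁻¹L)D⁻¹ = [[2, -5], [4, 3], [4, -4]].

W = [[2, -5], [4, 3], [4, -4]]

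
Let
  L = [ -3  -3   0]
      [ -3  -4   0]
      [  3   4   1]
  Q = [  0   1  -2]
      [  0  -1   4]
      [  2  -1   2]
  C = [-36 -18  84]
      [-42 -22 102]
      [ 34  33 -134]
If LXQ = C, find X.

X = L⁻¹CQ⁻¹ (apply L⁻¹ on the left and Q⁻¹ on the right).
L has determinant 3; L⁻¹ = [[-4/3, 1, 0], [1, -1, 0], [0, 1, 1]].
det Q = 4; the adjugate gives Q⁻¹ = [[1/2, 0, 1/2], [2, 1, 0], [1/2, 1/2, 0]].
L⁻¹C = [[6, 2, -10], [6, 4, -18], [-8, 11, -32]].
X = (L⁻¹C)Q⁻¹ = [[2, -3, 3], [2, -5, 3], [2, -5, -4]].

X = [[2, -3, 3], [2, -5, 3], [2, -5, -4]]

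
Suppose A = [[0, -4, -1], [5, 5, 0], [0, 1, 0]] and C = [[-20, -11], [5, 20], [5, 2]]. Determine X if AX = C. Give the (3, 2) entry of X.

3

Left-multiplying both sides by A⁻¹ gives X = A⁻¹C.
A has determinant -5; A⁻¹ = [[0, 1/5, -1], [0, 0, 1], [-1, 0, -4]].
X = A⁻¹C = [[0, 1/5, -1], [0, 0, 1], [-1, 0, -4]] · [[-20, -11], [5, 20], [5, 2]] = [[-4, 2], [5, 2], [0, 3]].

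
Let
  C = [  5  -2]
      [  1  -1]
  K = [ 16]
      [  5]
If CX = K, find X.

C is on the left of X, so left-multiply by C⁻¹: X = C⁻¹K.
det C = -3, so C⁻¹ = [[1/3, -2/3], [1/3, -5/3]].
X = C⁻¹K = [[1/3, -2/3], [1/3, -5/3]] · [[16], [5]] = [[2], [-3]].

X = [[2], [-3]]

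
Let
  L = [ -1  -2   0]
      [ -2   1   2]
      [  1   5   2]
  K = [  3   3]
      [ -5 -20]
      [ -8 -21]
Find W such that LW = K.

L is on the left of W, so left-multiply by L⁻¹: W = L⁻¹K.
det L = -4, so L⁻¹ = [[2, -1, 1], [-3/2, 1/2, -1/2], [11/4, -3/4, 5/4]].
W = L⁻¹K = [[2, -1, 1], [-3/2, 1/2, -1/2], [11/4, -3/4, 5/4]] · [[3, 3], [-5, -20], [-8, -21]] = [[3, 5], [-3, -4], [2, -3]].

W = [[3, 5], [-3, -4], [2, -3]]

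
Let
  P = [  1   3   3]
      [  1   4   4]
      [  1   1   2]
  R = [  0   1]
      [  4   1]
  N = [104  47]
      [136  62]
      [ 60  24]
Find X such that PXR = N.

X = [[0, 2], [5, 3], [2, 5]]

Isolating X: multiply by P⁻¹ from the left and R⁻¹ from the right, so X = P⁻¹NR⁻¹.
det P = 1, so P⁻¹ = [[4, -3, 0], [2, -1, -1], [-3, 2, 1]].
det R = -4; the adjugate gives R⁻¹ = [[-1/4, 1/4], [1, 0]].
P⁻¹N = [[8, 2], [12, 8], [20, 7]].
X = (P⁻¹N)R⁻¹ = [[0, 2], [5, 3], [2, 5]].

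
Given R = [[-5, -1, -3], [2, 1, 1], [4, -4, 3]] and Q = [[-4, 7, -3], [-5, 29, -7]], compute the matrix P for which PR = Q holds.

P = [[-2, -3, -2], [-3, 2, -6]]

R is on the right of P, so right-multiply by R⁻¹: P = QR⁻¹.
det R = 3; the adjugate gives R⁻¹ = [[7/3, 5, 2/3], [-2/3, -1, -1/3], [-4, -8, -1]].
P = QR⁻¹ = [[-4, 7, -3], [-5, 29, -7]] · [[7/3, 5, 2/3], [-2/3, -1, -1/3], [-4, -8, -1]] = [[-2, -3, -2], [-3, 2, -6]].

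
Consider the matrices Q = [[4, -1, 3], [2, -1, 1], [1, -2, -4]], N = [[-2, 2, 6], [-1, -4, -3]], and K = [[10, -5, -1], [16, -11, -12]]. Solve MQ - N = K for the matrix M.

M = [[1, 2, 0], [0, 5, 5]]

MQ = K + N = [[8, -3, 5], [15, -15, -15]].
Since Q sits to the right of M, M = (K + N)Q⁻¹.
det Q = 6, so Q⁻¹ = [[1, -5/3, 1/3], [3/2, -19/6, 1/3], [-1/2, 7/6, -1/3]].
M = (K + N)Q⁻¹ = [[1, 2, 0], [0, 5, 5]].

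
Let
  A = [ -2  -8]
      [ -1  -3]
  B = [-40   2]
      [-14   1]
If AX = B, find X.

X = [[-4, -1], [6, 0]]

A is on the left of X, so left-multiply by A⁻¹: X = A⁻¹B.
A has determinant -2; A⁻¹ = [[3/2, -4], [-1/2, 1]].
X = A⁻¹B = [[3/2, -4], [-1/2, 1]] · [[-40, 2], [-14, 1]] = [[-4, -1], [6, 0]].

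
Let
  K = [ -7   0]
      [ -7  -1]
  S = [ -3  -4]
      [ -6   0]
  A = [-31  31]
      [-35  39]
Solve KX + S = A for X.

KX = A − S = [[-28, 35], [-29, 39]].
K is on the left of X, so left-multiply by K⁻¹: X = K⁻¹(A − S).
det K = 7, so K⁻¹ = [[-1/7, 0], [1, -1]].
X = K⁻¹(A − S) = [[4, -5], [1, -4]].

X = [[4, -5], [1, -4]]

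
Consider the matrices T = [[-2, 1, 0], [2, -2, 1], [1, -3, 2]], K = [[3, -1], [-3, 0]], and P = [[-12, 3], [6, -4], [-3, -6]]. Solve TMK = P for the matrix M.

M = [[-1, -2], [-5, -3], [-4, 0]]

Isolating M: multiply by T⁻¹ from the left and K⁻¹ from the right, so M = T⁻¹PK⁻¹.
det T = -1; the adjugate gives T⁻¹ = [[1, 2, -1], [3, 4, -2], [4, 5, -2]].
det K = -3; the adjugate gives K⁻¹ = [[0, -1/3], [-1, -1]].
T⁻¹P = [[3, 1], [-6, 5], [-12, 4]].
M = (T⁻¹P)K⁻¹ = [[-1, -2], [-5, -3], [-4, 0]].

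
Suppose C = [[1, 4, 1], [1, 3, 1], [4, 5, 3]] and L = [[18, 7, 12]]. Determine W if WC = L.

W = [[-5, -1, 6]]

C is on the right of W, so right-multiply by C⁻¹: W = LC⁻¹.
det C = 1, so C⁻¹ = [[4, -7, 1], [1, -1, 0], [-7, 11, -1]].
W = LC⁻¹ = [[18, 7, 12]] · [[4, -7, 1], [1, -1, 0], [-7, 11, -1]] = [[-5, -1, 6]].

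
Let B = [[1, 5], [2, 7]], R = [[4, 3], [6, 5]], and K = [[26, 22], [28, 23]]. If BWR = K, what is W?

W = [[4, -5], [-1, 2]]

Left-multiply by B⁻¹ and right-multiply by R⁻¹: W = B⁻¹KR⁻¹.
det B = -3, so B⁻¹ = [[-7/3, 5/3], [2/3, -1/3]].
det R = 2; the adjugate gives R⁻¹ = [[5/2, -3/2], [-3, 2]].
B⁻¹K = [[-14, -13], [8, 7]].
W = (B⁻¹K)R⁻¹ = [[4, -5], [-1, 2]].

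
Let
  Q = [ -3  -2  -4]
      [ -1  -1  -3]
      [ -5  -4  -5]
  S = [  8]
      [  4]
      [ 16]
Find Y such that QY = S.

Y = [[0], [-4], [0]]

Since Q multiplies Y on the left, Y = Q⁻¹S.
Q has determinant 5; Q⁻¹ = [[-7/5, 6/5, 2/5], [2, -1, -1], [-1/5, -2/5, 1/5]].
Y = Q⁻¹S = [[-7/5, 6/5, 2/5], [2, -1, -1], [-1/5, -2/5, 1/5]] · [[8], [4], [16]] = [[0], [-4], [0]].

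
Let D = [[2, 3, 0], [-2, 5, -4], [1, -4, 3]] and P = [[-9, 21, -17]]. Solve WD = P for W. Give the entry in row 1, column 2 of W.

D is on the right of W, so right-multiply by D⁻¹: W = PD⁻¹.
det D = 4; the adjugate gives D⁻¹ = [[-1/4, -9/4, -3], [1/2, 3/2, 2], [3/4, 11/4, 4]].
W = PD⁻¹ = [[-9, 21, -17]] · [[-1/4, -9/4, -3], [1/2, 3/2, 2], [3/4, 11/4, 4]] = [[0, 5, 1]].

5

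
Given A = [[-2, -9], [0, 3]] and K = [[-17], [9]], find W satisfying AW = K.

Since A multiplies W on the left, W = A⁻¹K.
det A = -6; the adjugate gives A⁻¹ = [[-1/2, -3/2], [0, 1/3]].
W = A⁻¹K = [[-1/2, -3/2], [0, 1/3]] · [[-17], [9]] = [[-5], [3]].

W = [[-5], [3]]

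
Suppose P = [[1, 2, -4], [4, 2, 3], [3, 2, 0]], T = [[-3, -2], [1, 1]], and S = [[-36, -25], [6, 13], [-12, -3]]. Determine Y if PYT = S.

Y = [[1, 3], [3, 3], [-1, 3]]

Isolating Y: multiply by P⁻¹ from the left and T⁻¹ from the right, so Y = P⁻¹ST⁻¹.
P has determinant 4; P⁻¹ = [[-3/2, -2, 7/2], [9/4, 3, -19/4], [1/2, 1, -3/2]].
det T = -1; the adjugate gives T⁻¹ = [[-1, -2], [1, 3]].
P⁻¹S = [[0, 1], [-6, -3], [6, 5]].
Y = (P⁻¹S)T⁻¹ = [[1, 3], [3, 3], [-1, 3]].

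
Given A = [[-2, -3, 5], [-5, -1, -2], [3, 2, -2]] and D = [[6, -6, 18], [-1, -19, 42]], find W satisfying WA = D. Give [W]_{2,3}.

A is on the right of W, so right-multiply by A⁻¹: W = DA⁻¹.
det A = 1; the adjugate gives A⁻¹ = [[6, 4, 11], [-16, -11, -29], [-7, -5, -13]].
W = DA⁻¹ = [[6, -6, 18], [-1, -19, 42]] · [[6, 4, 11], [-16, -11, -29], [-7, -5, -13]] = [[6, 0, 6], [4, -5, -6]].

-6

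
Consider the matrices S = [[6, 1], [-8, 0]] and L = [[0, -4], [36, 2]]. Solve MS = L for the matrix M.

M = [[-4, -3], [2, -3]]

S is on the right of M, so right-multiply by S⁻¹: M = LS⁻¹.
S has determinant 8; S⁻¹ = [[0, -1/8], [1, 3/4]].
M = LS⁻¹ = [[0, -4], [36, 2]] · [[0, -1/8], [1, 3/4]] = [[-4, -3], [2, -3]].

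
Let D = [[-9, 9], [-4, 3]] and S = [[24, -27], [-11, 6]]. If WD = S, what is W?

Right-multiplying both sides by D⁻¹ gives W = SD⁻¹.
D has determinant 9; D⁻¹ = [[1/3, -1], [4/9, -1]].
W = SD⁻¹ = [[24, -27], [-11, 6]] · [[1/3, -1], [4/9, -1]] = [[-4, 3], [-1, 5]].

W = [[-4, 3], [-1, 5]]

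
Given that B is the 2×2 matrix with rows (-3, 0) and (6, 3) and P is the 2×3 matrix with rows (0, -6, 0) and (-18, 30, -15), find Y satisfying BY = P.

B is on the left of Y, so left-multiply by B⁻¹: Y = B⁻¹P.
B has determinant -9; B⁻¹ = [[-1/3, 0], [2/3, 1/3]].
Y = B⁻¹P = [[-1/3, 0], [2/3, 1/3]] · [[0, -6, 0], [-18, 30, -15]] = [[0, 2, 0], [-6, 6, -5]].

Y = [[0, 2, 0], [-6, 6, -5]]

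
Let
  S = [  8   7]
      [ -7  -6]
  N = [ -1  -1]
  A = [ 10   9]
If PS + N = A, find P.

PS = A − N = [[11, 10]].
Right-multiplying both sides by S⁻¹ gives P = (A − N)S⁻¹.
det S = 1, so S⁻¹ = [[-6, -7], [7, 8]].
P = (A − N)S⁻¹ = [[4, 3]].

P = [[4, 3]]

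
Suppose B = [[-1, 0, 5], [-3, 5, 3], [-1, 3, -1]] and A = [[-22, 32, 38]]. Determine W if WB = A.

Since B sits to the right of W, W = AB⁻¹.
det B = -6; the adjugate gives B⁻¹ = [[7/3, -5/2, 25/6], [1, -1, 2], [2/3, -1/2, 5/6]].
W = AB⁻¹ = [[-22, 32, 38]] · [[7/3, -5/2, 25/6], [1, -1, 2], [2/3, -1/2, 5/6]] = [[6, 4, 4]].

W = [[6, 4, 4]]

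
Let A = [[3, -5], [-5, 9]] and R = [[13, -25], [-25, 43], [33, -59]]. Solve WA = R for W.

W = [[-4, -5], [-5, 2], [1, -6]]

Right-multiplying both sides by A⁻¹ gives W = RA⁻¹.
A has determinant 2; A⁻¹ = [[9/2, 5/2], [5/2, 3/2]].
W = RA⁻¹ = [[13, -25], [-25, 43], [33, -59]] · [[9/2, 5/2], [5/2, 3/2]] = [[-4, -5], [-5, 2], [1, -6]].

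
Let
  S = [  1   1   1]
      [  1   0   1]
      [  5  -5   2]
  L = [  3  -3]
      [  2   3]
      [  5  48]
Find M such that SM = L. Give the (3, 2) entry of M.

Left-multiplying both sides by S⁻¹ gives M = S⁻¹L.
det S = 3, so S⁻¹ = [[5/3, -7/3, 1/3], [1, -1, 0], [-5/3, 10/3, -1/3]].
M = S⁻¹L = [[5/3, -7/3, 1/3], [1, -1, 0], [-5/3, 10/3, -1/3]] · [[3, -3], [2, 3], [5, 48]] = [[2, 4], [1, -6], [0, -1]].

-1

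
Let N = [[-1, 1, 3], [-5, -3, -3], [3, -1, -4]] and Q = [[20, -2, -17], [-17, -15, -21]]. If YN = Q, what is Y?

Y = [[0, -1, 5], [-3, 4, 0]]

Right-multiplying both sides by N⁻¹ gives Y = QN⁻¹.
N has determinant 4; N⁻¹ = [[9/4, 1/4, 3/2], [-29/4, -5/4, -9/2], [7/2, 1/2, 2]].
Y = QN⁻¹ = [[20, -2, -17], [-17, -15, -21]] · [[9/4, 1/4, 3/2], [-29/4, -5/4, -9/2], [7/2, 1/2, 2]] = [[0, -1, 5], [-3, 4, 0]].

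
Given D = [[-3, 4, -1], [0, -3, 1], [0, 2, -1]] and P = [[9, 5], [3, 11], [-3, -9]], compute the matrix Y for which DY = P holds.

Y = [[-4, -6], [0, -2], [3, 5]]

Since D multiplies Y on the left, Y = D⁻¹P.
det D = -3, so D⁻¹ = [[-1/3, -2/3, -1/3], [0, -1, -1], [0, -2, -3]].
Y = D⁻¹P = [[-1/3, -2/3, -1/3], [0, -1, -1], [0, -2, -3]] · [[9, 5], [3, 11], [-3, -9]] = [[-4, -6], [0, -2], [3, 5]].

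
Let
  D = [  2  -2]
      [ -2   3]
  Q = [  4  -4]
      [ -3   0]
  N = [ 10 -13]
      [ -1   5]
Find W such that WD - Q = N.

WD = N + Q = [[14, -17], [-4, 5]].
D is on the right of W, so right-multiply by D⁻¹: W = (N + Q)D⁻¹.
det D = 2; the adjugate gives D⁻¹ = [[3/2, 1], [1, 1]].
W = (N + Q)D⁻¹ = [[4, -3], [-1, 1]].

W = [[4, -3], [-1, 1]]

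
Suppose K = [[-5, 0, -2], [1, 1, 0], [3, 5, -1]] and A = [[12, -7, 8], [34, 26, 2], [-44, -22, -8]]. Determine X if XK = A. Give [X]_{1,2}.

K is on the right of X, so right-multiply by K⁻¹: X = AK⁻¹.
det K = 1; the adjugate gives K⁻¹ = [[-1, -10, 2], [1, 11, -2], [2, 25, -5]].
X = AK⁻¹ = [[12, -7, 8], [34, 26, 2], [-44, -22, -8]] · [[-1, -10, 2], [1, 11, -2], [2, 25, -5]] = [[-3, 3, -2], [-4, -4, 6], [6, -2, -4]].

3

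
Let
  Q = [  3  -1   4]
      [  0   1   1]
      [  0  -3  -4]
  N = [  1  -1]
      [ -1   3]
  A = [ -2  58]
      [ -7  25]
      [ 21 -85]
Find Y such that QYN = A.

Y = [[1, 4], [-3, 4], [5, 5]]

Isolating Y: multiply by Q⁻¹ from the left and N⁻¹ from the right, so Y = Q⁻¹AN⁻¹.
Q has determinant -3; Q⁻¹ = [[1/3, 16/3, 5/3], [0, 4, 1], [0, -3, -1]].
N has determinant 2; N⁻¹ = [[3/2, 1/2], [1/2, 1/2]].
Q⁻¹A = [[-3, 11], [-7, 15], [0, 10]].
Y = (Q⁻¹A)N⁻¹ = [[1, 4], [-3, 4], [5, 5]].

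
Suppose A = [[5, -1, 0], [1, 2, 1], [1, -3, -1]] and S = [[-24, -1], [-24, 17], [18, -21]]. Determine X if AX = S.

X = [[-6, 1], [-6, 6], [-6, 4]]

Since A multiplies X on the left, X = A⁻¹S.
A has determinant 3; A⁻¹ = [[1/3, -1/3, -1/3], [2/3, -5/3, -5/3], [-5/3, 14/3, 11/3]].
X = A⁻¹S = [[1/3, -1/3, -1/3], [2/3, -5/3, -5/3], [-5/3, 14/3, 11/3]] · [[-24, -1], [-24, 17], [18, -21]] = [[-6, 1], [-6, 6], [-6, 4]].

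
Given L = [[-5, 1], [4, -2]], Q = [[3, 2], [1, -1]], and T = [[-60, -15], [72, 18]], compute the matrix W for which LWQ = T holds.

Left-multiply by L⁻¹ and right-multiply by Q⁻¹: W = L⁻¹TQ⁻¹.
det L = 6; the adjugate gives L⁻¹ = [[-1/3, -1/6], [-2/3, -5/6]].
det Q = -5, so Q⁻¹ = [[1/5, 2/5], [1/5, -3/5]].
L⁻¹T = [[8, 2], [-20, -5]].
W = (L⁻¹T)Q⁻¹ = [[2, 2], [-5, -5]].

W = [[2, 2], [-5, -5]]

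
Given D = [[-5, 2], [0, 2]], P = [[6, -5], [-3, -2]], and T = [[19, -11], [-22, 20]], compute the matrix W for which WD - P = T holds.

W = [[-5, -3], [5, 4]]

WD = T + P = [[25, -16], [-25, 18]].
D is on the right of W, so right-multiply by D⁻¹: W = (T + P)D⁻¹.
det D = -10; the adjugate gives D⁻¹ = [[-1/5, 1/5], [0, 1/2]].
W = (T + P)D⁻¹ = [[-5, -3], [5, 4]].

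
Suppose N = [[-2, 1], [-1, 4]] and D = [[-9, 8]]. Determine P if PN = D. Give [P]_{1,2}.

1

Right-multiplying both sides by N⁻¹ gives P = DN⁻¹.
det N = -7; the adjugate gives N⁻¹ = [[-4/7, 1/7], [-1/7, 2/7]].
P = DN⁻¹ = [[-9, 8]] · [[-4/7, 1/7], [-1/7, 2/7]] = [[4, 1]].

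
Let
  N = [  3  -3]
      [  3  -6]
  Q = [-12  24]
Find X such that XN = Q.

Since N sits to the right of X, X = QN⁻¹.
det N = -9, so N⁻¹ = [[2/3, -1/3], [1/3, -1/3]].
X = QN⁻¹ = [[-12, 24]] · [[2/3, -1/3], [1/3, -1/3]] = [[0, -4]].

X = [[0, -4]]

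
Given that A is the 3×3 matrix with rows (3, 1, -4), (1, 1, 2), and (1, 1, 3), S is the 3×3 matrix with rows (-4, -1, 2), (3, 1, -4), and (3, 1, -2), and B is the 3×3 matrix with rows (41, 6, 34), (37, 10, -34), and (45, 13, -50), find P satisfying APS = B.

Isolating P: multiply by A⁻¹ from the left and S⁻¹ from the right, so P = A⁻¹BS⁻¹.
det A = 2, so A⁻¹ = [[1/2, -7/2, 3], [-1/2, 13/2, -5], [0, -1, 1]].
det S = -2; the adjugate gives S⁻¹ = [[-1, 0, -1], [3, -1, 5], [0, -1/2, 1/2]].
A⁻¹B = [[26, 7, -14], [-5, -3, 12], [8, 3, -16]].
P = (A⁻¹B)S⁻¹ = [[-5, 0, 2], [-4, -3, -4], [1, 5, -1]].

P = [[-5, 0, 2], [-4, -3, -4], [1, 5, -1]]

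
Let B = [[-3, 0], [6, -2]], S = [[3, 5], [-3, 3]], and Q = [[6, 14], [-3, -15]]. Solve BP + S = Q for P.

BP = Q − S = [[3, 9], [0, -18]].
B is on the left of P, so left-multiply by B⁻¹: P = B⁻¹(Q − S).
det B = 6, so B⁻¹ = [[-1/3, 0], [-1, -1/2]].
P = B⁻¹(Q − S) = [[-1, -3], [-3, 0]].

P = [[-1, -3], [-3, 0]]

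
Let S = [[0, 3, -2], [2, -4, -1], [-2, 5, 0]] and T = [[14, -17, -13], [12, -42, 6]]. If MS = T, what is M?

Right-multiplying both sides by S⁻¹ gives M = TS⁻¹.
det S = 2; the adjugate gives S⁻¹ = [[5/2, -5, -11/2], [1, -2, -2], [1, -3, -3]].
M = TS⁻¹ = [[14, -17, -13], [12, -42, 6]] · [[5/2, -5, -11/2], [1, -2, -2], [1, -3, -3]] = [[5, 3, -4], [-6, 6, 0]].

M = [[5, 3, -4], [-6, 6, 0]]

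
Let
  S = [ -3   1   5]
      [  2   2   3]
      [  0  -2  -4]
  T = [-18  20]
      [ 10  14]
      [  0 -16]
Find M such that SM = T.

S is on the left of M, so left-multiply by S⁻¹: M = S⁻¹T.
det S = -6, so S⁻¹ = [[1/3, 1, 7/6], [-4/3, -2, -19/6], [2/3, 1, 4/3]].
M = S⁻¹T = [[1/3, 1, 7/6], [-4/3, -2, -19/6], [2/3, 1, 4/3]] · [[-18, 20], [10, 14], [0, -16]] = [[4, 2], [4, -4], [-2, 6]].

M = [[4, 2], [4, -4], [-2, 6]]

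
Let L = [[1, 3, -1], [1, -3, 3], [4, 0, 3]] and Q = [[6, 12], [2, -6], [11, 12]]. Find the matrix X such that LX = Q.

X = [[-1, 3], [4, 3], [5, 0]]

L is on the left of X, so left-multiply by L⁻¹: X = L⁻¹Q.
L has determinant 6; L⁻¹ = [[-3/2, -3/2, 1], [3/2, 7/6, -2/3], [2, 2, -1]].
X = L⁻¹Q = [[-3/2, -3/2, 1], [3/2, 7/6, -2/3], [2, 2, -1]] · [[6, 12], [2, -6], [11, 12]] = [[-1, 3], [4, 3], [5, 0]].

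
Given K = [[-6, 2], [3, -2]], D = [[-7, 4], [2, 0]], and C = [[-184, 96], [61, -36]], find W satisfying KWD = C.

Isolating W: multiply by K⁻¹ from the left and D⁻¹ from the right, so W = K⁻¹CD⁻¹.
det K = 6; the adjugate gives K⁻¹ = [[-1/3, -1/3], [-1/2, -1]].
det D = -8, so D⁻¹ = [[0, 1/2], [1/4, 7/8]].
K⁻¹C = [[41, -20], [31, -12]].
W = (K⁻¹C)D⁻¹ = [[-5, 3], [-3, 5]].

W = [[-5, 3], [-3, 5]]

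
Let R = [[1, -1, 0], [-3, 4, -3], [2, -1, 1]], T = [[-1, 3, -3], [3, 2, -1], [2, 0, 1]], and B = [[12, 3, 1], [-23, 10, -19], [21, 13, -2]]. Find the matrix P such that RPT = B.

P = [[3, 2, 5], [4, -1, 4], [1, -3, 3]]

Left-multiply by R⁻¹ and right-multiply by T⁻¹: P = R⁻¹BT⁻¹.
R has determinant 4; R⁻¹ = [[1/4, 1/4, 3/4], [-3/4, 1/4, 3/4], [-5/4, -1/4, 1/4]].
det T = -5, so T⁻¹ = [[-2/5, 3/5, -3/5], [1, -1, 2], [4/5, -6/5, 11/5]].
R⁻¹B = [[13, 13, -6], [1, 10, -7], [-4, -3, 3]].
P = (R⁻¹B)T⁻¹ = [[3, 2, 5], [4, -1, 4], [1, -3, 3]].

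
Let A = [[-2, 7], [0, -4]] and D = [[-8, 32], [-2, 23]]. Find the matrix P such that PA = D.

P = [[4, -1], [1, -4]]

Since A sits to the right of P, P = DA⁻¹.
det A = 8, so A⁻¹ = [[-1/2, -7/8], [0, -1/4]].
P = DA⁻¹ = [[-8, 32], [-2, 23]] · [[-1/2, -7/8], [0, -1/4]] = [[4, -1], [1, -4]].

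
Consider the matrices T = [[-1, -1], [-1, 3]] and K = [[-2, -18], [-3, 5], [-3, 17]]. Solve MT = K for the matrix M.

M = [[6, -4], [1, 2], [-2, 5]]

Since T sits to the right of M, M = KT⁻¹.
det T = -4, so T⁻¹ = [[-3/4, -1/4], [-1/4, 1/4]].
M = KT⁻¹ = [[-2, -18], [-3, 5], [-3, 17]] · [[-3/4, -1/4], [-1/4, 1/4]] = [[6, -4], [1, 2], [-2, 5]].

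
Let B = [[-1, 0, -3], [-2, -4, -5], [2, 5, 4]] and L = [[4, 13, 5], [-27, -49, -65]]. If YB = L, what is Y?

Since B sits to the right of Y, Y = LB⁻¹.
det B = -3; the adjugate gives B⁻¹ = [[-3, 5, 4], [2/3, -2/3, -1/3], [2/3, -5/3, -4/3]].
Y = LB⁻¹ = [[4, 13, 5], [-27, -49, -65]] · [[-3, 5, 4], [2/3, -2/3, -1/3], [2/3, -5/3, -4/3]] = [[0, 3, 5], [5, 6, -5]].

Y = [[0, 3, 5], [5, 6, -5]]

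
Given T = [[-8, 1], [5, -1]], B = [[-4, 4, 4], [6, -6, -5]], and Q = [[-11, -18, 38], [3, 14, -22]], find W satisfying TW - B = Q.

W = [[2, 2, -5], [1, 2, 2]]

TW = Q + B = [[-15, -14, 42], [9, 8, -27]].
Left-multiplying both sides by T⁻¹ gives W = T⁻¹(Q + B).
det T = 3, so T⁻¹ = [[-1/3, -1/3], [-5/3, -8/3]].
W = T⁻¹(Q + B) = [[2, 2, -5], [1, 2, 2]].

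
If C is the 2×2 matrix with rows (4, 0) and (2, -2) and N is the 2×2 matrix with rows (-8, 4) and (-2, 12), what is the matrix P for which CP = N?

Left-multiplying both sides by C⁻¹ gives P = C⁻¹N.
det C = -8, so C⁻¹ = [[1/4, 0], [1/4, -1/2]].
P = C⁻¹N = [[1/4, 0], [1/4, -1/2]] · [[-8, 4], [-2, 12]] = [[-2, 1], [-1, -5]].

P = [[-2, 1], [-1, -5]]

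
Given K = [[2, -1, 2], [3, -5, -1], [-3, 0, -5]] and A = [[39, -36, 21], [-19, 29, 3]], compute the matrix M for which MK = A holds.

Right-multiplying both sides by K⁻¹ gives M = AK⁻¹.
K has determinant 2; K⁻¹ = [[25/2, -5/2, 11/2], [9, -2, 4], [-15/2, 3/2, -7/2]].
M = AK⁻¹ = [[39, -36, 21], [-19, 29, 3]] · [[25/2, -5/2, 11/2], [9, -2, 4], [-15/2, 3/2, -7/2]] = [[6, 6, -3], [1, -6, 1]].

M = [[6, 6, -3], [1, -6, 1]]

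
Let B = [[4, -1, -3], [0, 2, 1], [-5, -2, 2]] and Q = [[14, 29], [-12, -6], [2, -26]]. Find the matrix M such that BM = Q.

M = [[2, 4], [-6, -1], [0, -4]]

Since B multiplies M on the left, M = B⁻¹Q.
B has determinant -1; B⁻¹ = [[-6, -8, -5], [5, 7, 4], [-10, -13, -8]].
M = B⁻¹Q = [[-6, -8, -5], [5, 7, 4], [-10, -13, -8]] · [[14, 29], [-12, -6], [2, -26]] = [[2, 4], [-6, -1], [0, -4]].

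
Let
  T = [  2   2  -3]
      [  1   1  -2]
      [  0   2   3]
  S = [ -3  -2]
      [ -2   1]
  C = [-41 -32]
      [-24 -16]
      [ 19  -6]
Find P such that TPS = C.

P = [[5, -3], [1, -1], [-1, -2]]

Left-multiply by T⁻¹ and right-multiply by S⁻¹: P = T⁻¹CS⁻¹.
det T = 2, so T⁻¹ = [[7/2, -6, -1/2], [-3/2, 3, 1/2], [1, -2, 0]].
S has determinant -7; S⁻¹ = [[-1/7, -2/7], [-2/7, 3/7]].
T⁻¹C = [[-9, -13], [-1, -3], [7, 0]].
P = (T⁻¹C)S⁻¹ = [[5, -3], [1, -1], [-1, -2]].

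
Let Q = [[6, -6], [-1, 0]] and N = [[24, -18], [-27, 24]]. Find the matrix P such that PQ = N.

P = [[3, -6], [-4, 3]]

Right-multiplying both sides by Q⁻¹ gives P = NQ⁻¹.
Q has determinant -6; Q⁻¹ = [[0, -1], [-1/6, -1]].
P = NQ⁻¹ = [[24, -18], [-27, 24]] · [[0, -1], [-1/6, -1]] = [[3, -6], [-4, 3]].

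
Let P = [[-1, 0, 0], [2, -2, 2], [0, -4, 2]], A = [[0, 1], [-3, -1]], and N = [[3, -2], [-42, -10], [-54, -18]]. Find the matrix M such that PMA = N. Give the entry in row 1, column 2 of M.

1

M = P⁻¹NA⁻¹ (apply P⁻¹ on the left and A⁻¹ on the right).
P has determinant -4; P⁻¹ = [[-1, 0, 0], [1, 1/2, -1/2], [2, 1, -1/2]].
det A = 3; the adjugate gives A⁻¹ = [[-1/3, -1/3], [1, 0]].
P⁻¹N = [[-3, 2], [9, 2], [-9, -5]].
M = (P⁻¹N)A⁻¹ = [[3, 1], [-1, -3], [-2, 3]].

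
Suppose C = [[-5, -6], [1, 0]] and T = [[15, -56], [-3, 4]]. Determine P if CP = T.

P = [[-3, 4], [0, 6]]

Left-multiplying both sides by C⁻¹ gives P = C⁻¹T.
det C = 6; the adjugate gives C⁻¹ = [[0, 1], [-1/6, -5/6]].
P = C⁻¹T = [[0, 1], [-1/6, -5/6]] · [[15, -56], [-3, 4]] = [[-3, 4], [0, 6]].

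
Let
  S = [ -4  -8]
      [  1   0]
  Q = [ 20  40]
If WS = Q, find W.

W = [[-5, 0]]

Since S sits to the right of W, W = QS⁻¹.
S has determinant 8; S⁻¹ = [[0, 1], [-1/8, -1/2]].
W = QS⁻¹ = [[20, 40]] · [[0, 1], [-1/8, -1/2]] = [[-5, 0]].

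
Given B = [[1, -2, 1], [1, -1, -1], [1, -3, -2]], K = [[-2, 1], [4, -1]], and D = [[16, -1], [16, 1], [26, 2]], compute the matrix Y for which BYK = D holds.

Y = B⁻¹DK⁻¹ (apply B⁻¹ on the left and K⁻¹ on the right).
det B = -5, so B⁻¹ = [[1/5, 7/5, -3/5], [-1/5, 3/5, -2/5], [2/5, -1/5, -1/5]].
K has determinant -2; K⁻¹ = [[1/2, 1/2], [2, 1]].
B⁻¹D = [[10, 0], [-4, 0], [-2, -1]].
Y = (B⁻¹D)K⁻¹ = [[5, 5], [-2, -2], [-3, -2]].

Y = [[5, 5], [-2, -2], [-3, -2]]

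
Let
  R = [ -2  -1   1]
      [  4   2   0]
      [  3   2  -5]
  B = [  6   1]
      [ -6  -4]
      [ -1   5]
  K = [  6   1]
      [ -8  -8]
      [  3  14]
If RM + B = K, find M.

M = [[-1, -3], [1, 4], [-1, -2]]

RM = K − B = [[0, 0], [-2, -4], [4, 9]].
R is on the left of M, so left-multiply by R⁻¹: M = R⁻¹(K − B).
det R = 2; the adjugate gives R⁻¹ = [[-5, -3/2, -1], [10, 7/2, 2], [1, 1/2, 0]].
M = R⁻¹(K − B) = [[-1, -3], [1, 4], [-1, -2]].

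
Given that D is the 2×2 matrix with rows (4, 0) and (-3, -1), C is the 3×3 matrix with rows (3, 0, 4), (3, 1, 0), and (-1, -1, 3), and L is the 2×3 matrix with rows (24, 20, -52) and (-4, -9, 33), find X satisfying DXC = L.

X = [[-1, 2, -3], [0, -4, 2]]

Isolating X: multiply by D⁻¹ from the left and C⁻¹ from the right, so X = D⁻¹LC⁻¹.
det D = -4, so D⁻¹ = [[1/4, 0], [-3/4, -1]].
det C = 1, so C⁻¹ = [[3, -4, -4], [-9, 13, 12], [-2, 3, 3]].
D⁻¹L = [[6, 5, -13], [-14, -6, 6]].
X = (D⁻¹L)C⁻¹ = [[-1, 2, -3], [0, -4, 2]].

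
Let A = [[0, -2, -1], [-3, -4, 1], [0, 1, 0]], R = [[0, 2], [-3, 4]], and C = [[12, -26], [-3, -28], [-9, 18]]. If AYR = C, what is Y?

Y = [[1, -5], [3, 3], [-1, -2]]

Y = A⁻¹CR⁻¹ (apply A⁻¹ on the left and R⁻¹ on the right).
A has determinant 3; A⁻¹ = [[-1/3, -1/3, -2], [0, 0, 1], [-1, 0, -2]].
det R = 6, so R⁻¹ = [[2/3, -1/3], [1/2, 0]].
A⁻¹C = [[15, -18], [-9, 18], [6, -10]].
Y = (A⁻¹C)R⁻¹ = [[1, -5], [3, 3], [-1, -2]].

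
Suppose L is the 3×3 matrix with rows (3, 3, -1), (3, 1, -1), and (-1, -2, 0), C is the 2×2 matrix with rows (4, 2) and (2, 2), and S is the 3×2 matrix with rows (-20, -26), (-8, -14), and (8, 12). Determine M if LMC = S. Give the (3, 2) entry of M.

1

M = L⁻¹SC⁻¹ (apply L⁻¹ on the left and C⁻¹ on the right).
L has determinant 2; L⁻¹ = [[-1, 1, -1], [1/2, -1/2, 0], [-5/2, 3/2, -3]].
det C = 4, so C⁻¹ = [[1/2, -1/2], [-1/2, 1]].
L⁻¹S = [[4, 0], [-6, -6], [14, 8]].
M = (L⁻¹S)C⁻¹ = [[2, -2], [0, -3], [3, 1]].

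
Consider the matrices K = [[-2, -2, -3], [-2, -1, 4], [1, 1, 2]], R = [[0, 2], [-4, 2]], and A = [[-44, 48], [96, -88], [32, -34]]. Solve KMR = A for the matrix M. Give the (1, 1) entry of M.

M = K⁻¹AR⁻¹ (apply K⁻¹ on the left and R⁻¹ on the right).
K has determinant -1; K⁻¹ = [[6, -1, 11], [-8, 1, -14], [1, 0, 2]].
R has determinant 8; R⁻¹ = [[1/4, -1/4], [1/2, 0]].
K⁻¹A = [[-8, 2], [0, 4], [20, -20]].
M = (K⁻¹A)R⁻¹ = [[-1, 2], [2, 0], [-5, -5]].

-1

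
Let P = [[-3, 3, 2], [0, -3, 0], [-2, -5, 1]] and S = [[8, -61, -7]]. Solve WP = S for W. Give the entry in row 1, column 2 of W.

6

Since P sits to the right of W, W = SP⁻¹.
det P = -3; the adjugate gives P⁻¹ = [[1, 13/3, -2], [0, -1/3, 0], [2, 7, -3]].
W = SP⁻¹ = [[8, -61, -7]] · [[1, 13/3, -2], [0, -1/3, 0], [2, 7, -3]] = [[-6, 6, 5]].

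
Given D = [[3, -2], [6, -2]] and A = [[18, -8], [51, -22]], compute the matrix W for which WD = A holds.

W = [[2, 2], [5, 6]]

D is on the right of W, so right-multiply by D⁻¹: W = AD⁻¹.
det D = 6, so D⁻¹ = [[-1/3, 1/3], [-1, 1/2]].
W = AD⁻¹ = [[18, -8], [51, -22]] · [[-1/3, 1/3], [-1, 1/2]] = [[2, 2], [5, 6]].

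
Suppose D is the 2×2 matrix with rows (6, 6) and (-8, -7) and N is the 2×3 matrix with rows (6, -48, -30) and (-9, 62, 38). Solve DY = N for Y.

Left-multiplying both sides by D⁻¹ gives Y = D⁻¹N.
det D = 6, so D⁻¹ = [[-7/6, -1], [4/3, 1]].
Y = D⁻¹N = [[-7/6, -1], [4/3, 1]] · [[6, -48, -30], [-9, 62, 38]] = [[2, -6, -3], [-1, -2, -2]].

Y = [[2, -6, -3], [-1, -2, -2]]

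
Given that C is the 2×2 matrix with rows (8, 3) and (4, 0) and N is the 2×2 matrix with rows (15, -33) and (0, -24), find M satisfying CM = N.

M = [[0, -6], [5, 5]]

C is on the left of M, so left-multiply by C⁻¹: M = C⁻¹N.
det C = -12; the adjugate gives C⁻¹ = [[0, 1/4], [1/3, -2/3]].
M = C⁻¹N = [[0, 1/4], [1/3, -2/3]] · [[15, -33], [0, -24]] = [[0, -6], [5, 5]].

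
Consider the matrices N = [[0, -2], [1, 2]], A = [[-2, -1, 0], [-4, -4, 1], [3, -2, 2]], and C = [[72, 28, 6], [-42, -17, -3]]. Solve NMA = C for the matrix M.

M = [[1, -5, 4], [2, 5, -4]]

Left-multiply by N⁻¹ and right-multiply by A⁻¹: M = N⁻¹CA⁻¹.
det N = 2, so N⁻¹ = [[1, 1], [-1/2, 0]].
A has determinant 1; A⁻¹ = [[-6, 2, -1], [11, -4, 2], [20, -7, 4]].
N⁻¹C = [[30, 11, 3], [-36, -14, -3]].
M = (N⁻¹C)A⁻¹ = [[1, -5, 4], [2, 5, -4]].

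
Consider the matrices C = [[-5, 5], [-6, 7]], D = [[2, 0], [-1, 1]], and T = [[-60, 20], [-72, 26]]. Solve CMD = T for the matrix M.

M = C⁻¹TD⁻¹ (apply C⁻¹ on the left and D⁻¹ on the right).
det C = -5; the adjugate gives C⁻¹ = [[-7/5, 1], [-6/5, 1]].
det D = 2, so D⁻¹ = [[1/2, 0], [1/2, 1]].
C⁻¹T = [[12, -2], [0, 2]].
M = (C⁻¹T)D⁻¹ = [[5, -2], [1, 2]].

M = [[5, -2], [1, 2]]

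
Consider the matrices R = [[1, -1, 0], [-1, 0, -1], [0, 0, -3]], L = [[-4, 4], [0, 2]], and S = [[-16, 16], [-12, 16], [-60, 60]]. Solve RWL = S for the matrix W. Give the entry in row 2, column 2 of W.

Left-multiply by R⁻¹ and right-multiply by L⁻¹: W = R⁻¹SL⁻¹.
R has determinant 3; R⁻¹ = [[0, -1, 1/3], [-1, -1, 1/3], [0, 0, -1/3]].
det L = -8; the adjugate gives L⁻¹ = [[-1/4, 1/2], [0, 1/2]].
R⁻¹S = [[-8, 4], [8, -12], [20, -20]].
W = (R⁻¹S)L⁻¹ = [[2, -2], [-2, -2], [-5, 0]].

-2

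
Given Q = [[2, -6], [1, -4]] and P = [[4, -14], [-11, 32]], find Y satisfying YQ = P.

Since Q sits to the right of Y, Y = PQ⁻¹.
det Q = -2, so Q⁻¹ = [[2, -3], [1/2, -1]].
Y = PQ⁻¹ = [[4, -14], [-11, 32]] · [[2, -3], [1/2, -1]] = [[1, 2], [-6, 1]].

Y = [[1, 2], [-6, 1]]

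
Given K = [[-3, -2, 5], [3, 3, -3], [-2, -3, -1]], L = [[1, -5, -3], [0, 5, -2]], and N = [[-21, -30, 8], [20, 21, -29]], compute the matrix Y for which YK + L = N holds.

YK = N − L = [[-22, -25, 11], [20, 16, -27]].
Since K sits to the right of Y, Y = (N − L)K⁻¹.
K has determinant 3; K⁻¹ = [[-4, -17/3, -3], [3, 13/3, 2], [-1, -5/3, -1]].
Y = (N − L)K⁻¹ = [[2, -2, 5], [-5, 1, -1]].

Y = [[2, -2, 5], [-5, 1, -1]]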